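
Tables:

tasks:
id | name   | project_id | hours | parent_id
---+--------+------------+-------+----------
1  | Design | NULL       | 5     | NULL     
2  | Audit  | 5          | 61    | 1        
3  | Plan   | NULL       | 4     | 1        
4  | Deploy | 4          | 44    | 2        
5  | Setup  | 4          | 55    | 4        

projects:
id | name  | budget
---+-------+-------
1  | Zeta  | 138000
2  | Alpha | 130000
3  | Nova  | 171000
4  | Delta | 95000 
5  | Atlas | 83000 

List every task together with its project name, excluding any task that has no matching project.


INNER JOIN keeps only tasks rows whose project_id matches an id in projects. Walk through each task:
  - task 1 (Design): project_id=NULL, no match -> dropped
  - task 2 (Audit): project_id=5 -> matches Atlas
  - task 3 (Plan): project_id=NULL, no match -> dropped
  - task 4 (Deploy): project_id=4 -> matches Delta
  - task 5 (Setup): project_id=4 -> matches Delta
So 2 of 5 rows are dropped.

SQL:
SELECT a.name, b.name AS project
FROM tasks a
INNER JOIN projects b ON a.project_id = b.id

Result:
name   | project
-------+--------
Audit  | Atlas  
Deploy | Delta  
Setup  | Delta  


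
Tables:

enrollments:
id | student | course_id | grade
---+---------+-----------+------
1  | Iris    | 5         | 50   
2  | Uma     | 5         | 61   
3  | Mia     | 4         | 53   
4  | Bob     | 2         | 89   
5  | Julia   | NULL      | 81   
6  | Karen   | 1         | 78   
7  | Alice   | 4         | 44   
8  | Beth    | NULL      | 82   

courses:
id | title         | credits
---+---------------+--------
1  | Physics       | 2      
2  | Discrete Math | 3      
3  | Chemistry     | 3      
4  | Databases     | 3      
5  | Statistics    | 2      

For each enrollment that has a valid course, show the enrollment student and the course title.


INNER JOIN keeps only enrollments rows whose course_id matches an id in courses. Walk through each enrollment:
  - enrollment 1 (Iris): course_id=5 -> matches Statistics
  - enrollment 2 (Uma): course_id=5 -> matches Statistics
  - enrollment 3 (Mia): course_id=4 -> matches Databases
  - enrollment 4 (Bob): course_id=2 -> matches Discrete Math
  - enrollment 5 (Julia): course_id=NULL, no match -> dropped
  - enrollment 6 (Karen): course_id=1 -> matches Physics
  - enrollment 7 (Alice): course_id=4 -> matches Databases
  - enrollment 8 (Beth): course_id=NULL, no match -> dropped
So 2 of 8 rows are dropped.

SQL:
SELECT a.student, b.title AS course
FROM enrollments a
INNER JOIN courses b ON a.course_id = b.id

Result:
student | course       
--------+--------------
Iris    | Statistics   
Uma     | Statistics   
Mia     | Databases    
Bob     | Discrete Math
Karen   | Physics      
Alice   | Databases    


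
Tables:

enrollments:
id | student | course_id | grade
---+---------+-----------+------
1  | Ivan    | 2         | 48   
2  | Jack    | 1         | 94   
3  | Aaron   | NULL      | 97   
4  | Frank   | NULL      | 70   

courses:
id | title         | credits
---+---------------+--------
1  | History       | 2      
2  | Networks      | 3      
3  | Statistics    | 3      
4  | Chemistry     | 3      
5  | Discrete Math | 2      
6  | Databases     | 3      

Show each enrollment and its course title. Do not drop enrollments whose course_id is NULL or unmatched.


LEFT JOIN keeps every row from enrollments (the left table); where course_id has no match in courses, the course columns become NULL. Walk through each enrollment:
  - enrollment 1 (Ivan): course_id=2 -> matches Networks
  - enrollment 2 (Jack): course_id=1 -> matches History
  - enrollment 3 (Aaron): course_id=NULL, no match -> kept with NULL
  - enrollment 4 (Frank): course_id=NULL, no match -> kept with NULL
All 4 rows appear; 2 have NULL course.

SQL:
SELECT a.student, b.title AS course
FROM enrollments a
LEFT JOIN courses b ON a.course_id = b.id

Result:
student | course  
--------+---------
Ivan    | Networks
Jack    | History 
Aaron   | NULL    
Frank   | NULL    


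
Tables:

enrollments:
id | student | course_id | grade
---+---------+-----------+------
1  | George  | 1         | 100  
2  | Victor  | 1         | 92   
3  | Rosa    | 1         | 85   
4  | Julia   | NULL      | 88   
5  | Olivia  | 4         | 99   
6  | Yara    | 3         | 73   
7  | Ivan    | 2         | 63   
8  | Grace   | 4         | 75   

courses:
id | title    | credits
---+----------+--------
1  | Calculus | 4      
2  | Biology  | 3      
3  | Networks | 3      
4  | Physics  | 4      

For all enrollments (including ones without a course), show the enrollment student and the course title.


LEFT JOIN keeps every row from enrollments (the left table); where course_id has no match in courses, the course columns become NULL. Walk through each enrollment:
  - enrollment 1 (George): course_id=1 -> matches Calculus
  - enrollment 2 (Victor): course_id=1 -> matches Calculus
  - enrollment 3 (Rosa): course_id=1 -> matches Calculus
  - enrollment 4 (Julia): course_id=NULL, no match -> kept with NULL
  - enrollment 5 (Olivia): course_id=4 -> matches Physics
  - enrollment 6 (Yara): course_id=3 -> matches Networks
  - enrollment 7 (Ivan): course_id=2 -> matches Biology
  - enrollment 8 (Grace): course_id=4 -> matches Physics
All 8 rows appear; 1 has NULL course.

SQL:
SELECT a.student, b.title AS course
FROM enrollments a
LEFT JOIN courses b ON a.course_id = b.id

Result:
student | course  
--------+---------
George  | Calculus
Victor  | Calculus
Rosa    | Calculus
Julia   | NULL    
Olivia  | Physics 
Yara    | Networks
Ivan    | Biology 
Grace   | Physics 


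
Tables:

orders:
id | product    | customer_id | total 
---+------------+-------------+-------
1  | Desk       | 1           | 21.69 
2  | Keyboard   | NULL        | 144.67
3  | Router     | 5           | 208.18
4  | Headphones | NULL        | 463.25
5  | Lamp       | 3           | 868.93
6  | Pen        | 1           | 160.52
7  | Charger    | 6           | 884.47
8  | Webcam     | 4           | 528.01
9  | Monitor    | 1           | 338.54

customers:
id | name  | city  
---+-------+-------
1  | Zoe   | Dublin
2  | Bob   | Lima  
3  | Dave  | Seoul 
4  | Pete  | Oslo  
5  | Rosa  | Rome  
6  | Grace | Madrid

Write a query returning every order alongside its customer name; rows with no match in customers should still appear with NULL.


LEFT JOIN keeps every row from orders (the left table); where customer_id has no match in customers, the customer columns become NULL. Walk through each order:
  - order 1 (Desk): customer_id=1 -> matches Zoe
  - order 2 (Keyboard): customer_id=NULL, no match -> kept with NULL
  - order 3 (Router): customer_id=5 -> matches Rosa
  - order 4 (Headphones): customer_id=NULL, no match -> kept with NULL
  - order 5 (Lamp): customer_id=3 -> matches Dave
  - order 6 (Pen): customer_id=1 -> matches Zoe
  - order 7 (Charger): customer_id=6 -> matches Grace
  - order 8 (Webcam): customer_id=4 -> matches Pete
  - order 9 (Monitor): customer_id=1 -> matches Zoe
All 9 rows appear; 2 have NULL customer.

SQL:
SELECT a.product, b.name AS customer
FROM orders a
LEFT JOIN customers b ON a.customer_id = b.id

Result:
product    | customer
-----------+---------
Desk       | Zoe     
Keyboard   | NULL    
Router     | Rosa    
Headphones | NULL    
Lamp       | Dave    
Pen        | Zoe     
Charger    | Grace   
Webcam     | Pete    
Monitor    | Zoe     


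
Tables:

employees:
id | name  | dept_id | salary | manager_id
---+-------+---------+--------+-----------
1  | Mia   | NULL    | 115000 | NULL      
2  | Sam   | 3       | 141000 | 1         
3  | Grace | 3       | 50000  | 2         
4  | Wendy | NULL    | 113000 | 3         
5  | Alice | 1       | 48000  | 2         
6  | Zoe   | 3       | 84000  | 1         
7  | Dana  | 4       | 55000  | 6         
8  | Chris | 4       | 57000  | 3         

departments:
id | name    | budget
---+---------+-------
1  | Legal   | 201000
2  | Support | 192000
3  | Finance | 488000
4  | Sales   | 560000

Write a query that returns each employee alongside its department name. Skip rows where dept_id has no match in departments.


INNER JOIN keeps only employees rows whose dept_id matches an id in departments. Walk through each employee:
  - employee 1 (Mia): dept_id=NULL, no match -> dropped
  - employee 2 (Sam): dept_id=3 -> matches Finance
  - employee 3 (Grace): dept_id=3 -> matches Finance
  - employee 4 (Wendy): dept_id=NULL, no match -> dropped
  - employee 5 (Alice): dept_id=1 -> matches Legal
  - employee 6 (Zoe): dept_id=3 -> matches Finance
  - employee 7 (Dana): dept_id=4 -> matches Sales
  - employee 8 (Chris): dept_id=4 -> matches Sales
So 2 of 8 rows are dropped.

SQL:
SELECT a.name, b.name AS department
FROM employees a
INNER JOIN departments b ON a.dept_id = b.id

Result:
name  | department
------+-----------
Sam   | Finance   
Grace | Finance   
Alice | Legal     
Zoe   | Finance   
Dana  | Sales     
Chris | Sales     


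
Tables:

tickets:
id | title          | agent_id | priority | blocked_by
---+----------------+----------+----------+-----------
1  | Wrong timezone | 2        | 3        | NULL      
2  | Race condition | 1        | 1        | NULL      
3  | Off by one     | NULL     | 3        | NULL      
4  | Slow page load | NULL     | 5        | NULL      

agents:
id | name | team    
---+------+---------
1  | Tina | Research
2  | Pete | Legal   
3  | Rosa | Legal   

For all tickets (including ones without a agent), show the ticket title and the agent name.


LEFT JOIN keeps every row from tickets (the left table); where agent_id has no match in agents, the agent columns become NULL. Walk through each ticket:
  - ticket 1 (Wrong timezone): agent_id=2 -> matches Pete
  - ticket 2 (Race condition): agent_id=1 -> matches Tina
  - ticket 3 (Off by one): agent_id=NULL, no match -> kept with NULL
  - ticket 4 (Slow page load): agent_id=NULL, no match -> kept with NULL
All 4 rows appear; 2 have NULL agent.

SQL:
SELECT a.title, b.name AS agent
FROM tickets a
LEFT JOIN agents b ON a.agent_id = b.id

Result:
title          | agent
---------------+------
Wrong timezone | Pete 
Race condition | Tina 
Off by one     | NULL 
Slow page load | NULL 


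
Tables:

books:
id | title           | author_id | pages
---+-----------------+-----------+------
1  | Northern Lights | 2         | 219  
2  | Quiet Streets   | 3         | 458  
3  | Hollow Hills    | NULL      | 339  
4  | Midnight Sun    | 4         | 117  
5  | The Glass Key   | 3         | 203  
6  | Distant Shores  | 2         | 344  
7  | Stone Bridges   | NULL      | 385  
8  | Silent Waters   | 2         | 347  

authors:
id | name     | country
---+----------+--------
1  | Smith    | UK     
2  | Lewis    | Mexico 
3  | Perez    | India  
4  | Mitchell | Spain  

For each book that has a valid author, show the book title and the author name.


INNER JOIN keeps only books rows whose author_id matches an id in authors. Walk through each book:
  - book 1 (Northern Lights): author_id=2 -> matches Lewis
  - book 2 (Quiet Streets): author_id=3 -> matches Perez
  - book 3 (Hollow Hills): author_id=NULL, no match -> dropped
  - book 4 (Midnight Sun): author_id=4 -> matches Mitchell
  - book 5 (The Glass Key): author_id=3 -> matches Perez
  - book 6 (Distant Shores): author_id=2 -> matches Lewis
  - book 7 (Stone Bridges): author_id=NULL, no match -> dropped
  - book 8 (Silent Waters): author_id=2 -> matches Lewis
So 2 of 8 rows are dropped.

SQL:
SELECT a.title, b.name AS author
FROM books a
INNER JOIN authors b ON a.author_id = b.id

Result:
title           | author  
----------------+---------
Northern Lights | Lewis   
Quiet Streets   | Perez   
Midnight Sun    | Mitchell
The Glass Key   | Perez   
Distant Shores  | Lewis   
Silent Waters   | Lewis   


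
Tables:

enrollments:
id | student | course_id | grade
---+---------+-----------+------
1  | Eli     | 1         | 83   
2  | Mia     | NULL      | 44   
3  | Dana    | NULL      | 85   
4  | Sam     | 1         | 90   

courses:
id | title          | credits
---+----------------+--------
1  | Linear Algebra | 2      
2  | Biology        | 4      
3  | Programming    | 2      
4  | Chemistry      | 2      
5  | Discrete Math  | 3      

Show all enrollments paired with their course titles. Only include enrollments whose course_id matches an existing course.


INNER JOIN keeps only enrollments rows whose course_id matches an id in courses. Walk through each enrollment:
  - enrollment 1 (Eli): course_id=1 -> matches Linear Algebra
  - enrollment 2 (Mia): course_id=NULL, no match -> dropped
  - enrollment 3 (Dana): course_id=NULL, no match -> dropped
  - enrollment 4 (Sam): course_id=1 -> matches Linear Algebra
So 2 of 4 rows are dropped.

SQL:
SELECT a.student, b.title AS course
FROM enrollments a
INNER JOIN courses b ON a.course_id = b.id

Result:
student | course        
--------+---------------
Eli     | Linear Algebra
Sam     | Linear Algebra


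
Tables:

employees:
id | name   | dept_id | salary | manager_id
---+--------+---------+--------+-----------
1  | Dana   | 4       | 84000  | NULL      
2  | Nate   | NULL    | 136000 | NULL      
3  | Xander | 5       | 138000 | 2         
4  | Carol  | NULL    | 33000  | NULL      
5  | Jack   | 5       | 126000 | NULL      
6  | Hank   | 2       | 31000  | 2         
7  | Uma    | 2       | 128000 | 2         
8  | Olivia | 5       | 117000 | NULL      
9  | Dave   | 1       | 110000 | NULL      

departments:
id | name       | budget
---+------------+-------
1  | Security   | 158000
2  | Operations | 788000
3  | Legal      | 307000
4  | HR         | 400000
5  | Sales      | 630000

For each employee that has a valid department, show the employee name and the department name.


INNER JOIN keeps only employees rows whose dept_id matches an id in departments. Walk through each employee:
  - employee 1 (Dana): dept_id=4 -> matches HR
  - employee 2 (Nate): dept_id=NULL, no match -> dropped
  - employee 3 (Xander): dept_id=5 -> matches Sales
  - employee 4 (Carol): dept_id=NULL, no match -> dropped
  - employee 5 (Jack): dept_id=5 -> matches Sales
  - employee 6 (Hank): dept_id=2 -> matches Operations
  - employee 7 (Uma): dept_id=2 -> matches Operations
  - employee 8 (Olivia): dept_id=5 -> matches Sales
  - employee 9 (Dave): dept_id=1 -> matches Security
So 2 of 9 rows are dropped.

SQL:
SELECT a.name, b.name AS department
FROM employees a
INNER JOIN departments b ON a.dept_id = b.id

Result:
name   | department
-------+-----------
Dana   | HR        
Xander | Sales     
Jack   | Sales     
Hank   | Operations
Uma    | Operations
Olivia | Sales     
Dave   | Security  


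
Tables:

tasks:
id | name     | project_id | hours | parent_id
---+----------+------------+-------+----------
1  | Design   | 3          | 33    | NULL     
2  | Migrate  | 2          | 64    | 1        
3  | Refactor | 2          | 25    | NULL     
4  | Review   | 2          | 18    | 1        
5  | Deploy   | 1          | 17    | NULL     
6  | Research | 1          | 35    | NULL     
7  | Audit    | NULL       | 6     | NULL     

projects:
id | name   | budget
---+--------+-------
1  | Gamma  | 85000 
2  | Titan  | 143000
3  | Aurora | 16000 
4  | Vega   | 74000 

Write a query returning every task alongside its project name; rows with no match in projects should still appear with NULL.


LEFT JOIN keeps every row from tasks (the left table); where project_id has no match in projects, the project columns become NULL. Walk through each task:
  - task 1 (Design): project_id=3 -> matches Aurora
  - task 2 (Migrate): project_id=2 -> matches Titan
  - task 3 (Refactor): project_id=2 -> matches Titan
  - task 4 (Review): project_id=2 -> matches Titan
  - task 5 (Deploy): project_id=1 -> matches Gamma
  - task 6 (Research): project_id=1 -> matches Gamma
  - task 7 (Audit): project_id=NULL, no match -> kept with NULL
All 7 rows appear; 1 has NULL project.

SQL:
SELECT a.name, b.name AS project
FROM tasks a
LEFT JOIN projects b ON a.project_id = b.id

Result:
name     | project
---------+--------
Design   | Aurora 
Migrate  | Titan  
Refactor | Titan  
Review   | Titan  
Deploy   | Gamma  
Research | Gamma  
Audit    | NULL   


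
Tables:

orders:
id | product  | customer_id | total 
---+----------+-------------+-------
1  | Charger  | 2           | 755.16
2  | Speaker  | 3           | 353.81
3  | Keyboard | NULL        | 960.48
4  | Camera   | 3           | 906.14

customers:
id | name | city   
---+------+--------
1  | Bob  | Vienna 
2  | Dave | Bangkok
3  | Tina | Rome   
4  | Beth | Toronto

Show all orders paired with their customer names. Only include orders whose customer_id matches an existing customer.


INNER JOIN keeps only orders rows whose customer_id matches an id in customers. Walk through each order:
  - order 1 (Charger): customer_id=2 -> matches Dave
  - order 2 (Speaker): customer_id=3 -> matches Tina
  - order 3 (Keyboard): customer_id=NULL, no match -> dropped
  - order 4 (Camera): customer_id=3 -> matches Tina
So 1 of 4 rows is dropped.

SQL:
SELECT a.product, b.name AS customer
FROM orders a
INNER JOIN customers b ON a.customer_id = b.id

Result:
product | customer
--------+---------
Charger | Dave    
Speaker | Tina    
Camera  | Tina    


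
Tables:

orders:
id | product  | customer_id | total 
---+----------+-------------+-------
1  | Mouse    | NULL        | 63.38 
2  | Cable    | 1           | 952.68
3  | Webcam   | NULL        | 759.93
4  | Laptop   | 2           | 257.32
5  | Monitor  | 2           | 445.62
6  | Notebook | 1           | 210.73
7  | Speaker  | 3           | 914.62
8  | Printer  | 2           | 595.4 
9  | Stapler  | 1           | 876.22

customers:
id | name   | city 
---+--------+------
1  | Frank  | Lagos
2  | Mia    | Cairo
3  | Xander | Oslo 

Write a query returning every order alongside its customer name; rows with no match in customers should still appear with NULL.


LEFT JOIN keeps every row from orders (the left table); where customer_id has no match in customers, the customer columns become NULL. Walk through each order:
  - order 1 (Mouse): customer_id=NULL, no match -> kept with NULL
  - order 2 (Cable): customer_id=1 -> matches Frank
  - order 3 (Webcam): customer_id=NULL, no match -> kept with NULL
  - order 4 (Laptop): customer_id=2 -> matches Mia
  - order 5 (Monitor): customer_id=2 -> matches Mia
  - order 6 (Notebook): customer_id=1 -> matches Frank
  - order 7 (Speaker): customer_id=3 -> matches Xander
  - order 8 (Printer): customer_id=2 -> matches Mia
  - order 9 (Stapler): customer_id=1 -> matches Frank
All 9 rows appear; 2 have NULL customer.

SQL:
SELECT a.product, b.name AS customer
FROM orders a
LEFT JOIN customers b ON a.customer_id = b.id

Result:
product  | customer
---------+---------
Mouse    | NULL    
Cable    | Frank   
Webcam   | NULL    
Laptop   | Mia     
Monitor  | Mia     
Notebook | Frank   
Speaker  | Xander  
Printer  | Mia     
Stapler  | Frank   


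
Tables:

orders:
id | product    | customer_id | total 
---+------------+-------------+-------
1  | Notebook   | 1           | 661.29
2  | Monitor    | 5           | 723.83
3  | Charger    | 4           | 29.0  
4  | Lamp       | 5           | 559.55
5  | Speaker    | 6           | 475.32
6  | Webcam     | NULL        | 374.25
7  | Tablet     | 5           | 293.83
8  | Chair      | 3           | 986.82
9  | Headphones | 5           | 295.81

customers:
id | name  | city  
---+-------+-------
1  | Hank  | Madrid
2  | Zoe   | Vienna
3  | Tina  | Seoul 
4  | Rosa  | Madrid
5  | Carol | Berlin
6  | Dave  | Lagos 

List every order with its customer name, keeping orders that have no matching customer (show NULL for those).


LEFT JOIN keeps every row from orders (the left table); where customer_id has no match in customers, the customer columns become NULL. Walk through each order:
  - order 1 (Notebook): customer_id=1 -> matches Hank
  - order 2 (Monitor): customer_id=5 -> matches Carol
  - order 3 (Charger): customer_id=4 -> matches Rosa
  - order 4 (Lamp): customer_id=5 -> matches Carol
  - order 5 (Speaker): customer_id=6 -> matches Dave
  - order 6 (Webcam): customer_id=NULL, no match -> kept with NULL
  - order 7 (Tablet): customer_id=5 -> matches Carol
  - order 8 (Chair): customer_id=3 -> matches Tina
  - order 9 (Headphones): customer_id=5 -> matches Carol
All 9 rows appear; 1 has NULL customer.

SQL:
SELECT a.product, b.name AS customer
FROM orders a
LEFT JOIN customers b ON a.customer_id = b.id

Result:
product    | customer
-----------+---------
Notebook   | Hank    
Monitor    | Carol   
Charger    | Rosa    
Lamp       | Carol   
Speaker    | Dave    
Webcam     | NULL    
Tablet     | Carol   
Chair      | Tina    
Headphones | Carol   


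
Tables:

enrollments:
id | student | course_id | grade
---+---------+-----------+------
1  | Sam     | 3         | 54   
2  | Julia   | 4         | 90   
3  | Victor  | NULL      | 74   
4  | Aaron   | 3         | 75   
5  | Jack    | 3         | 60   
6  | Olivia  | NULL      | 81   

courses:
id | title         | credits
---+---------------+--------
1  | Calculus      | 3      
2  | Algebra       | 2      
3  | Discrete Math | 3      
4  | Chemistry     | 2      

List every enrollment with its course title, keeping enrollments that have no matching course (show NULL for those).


LEFT JOIN keeps every row from enrollments (the left table); where course_id has no match in courses, the course columns become NULL. Walk through each enrollment:
  - enrollment 1 (Sam): course_id=3 -> matches Discrete Math
  - enrollment 2 (Julia): course_id=4 -> matches Chemistry
  - enrollment 3 (Victor): course_id=NULL, no match -> kept with NULL
  - enrollment 4 (Aaron): course_id=3 -> matches Discrete Math
  - enrollment 5 (Jack): course_id=3 -> matches Discrete Math
  - enrollment 6 (Olivia): course_id=NULL, no match -> kept with NULL
All 6 rows appear; 2 have NULL course.

SQL:
SELECT a.student, b.title AS course
FROM enrollments a
LEFT JOIN courses b ON a.course_id = b.id

Result:
student | course       
--------+--------------
Sam     | Discrete Math
Julia   | Chemistry    
Victor  | NULL         
Aaron   | Discrete Math
Jack    | Discrete Math
Olivia  | NULL         


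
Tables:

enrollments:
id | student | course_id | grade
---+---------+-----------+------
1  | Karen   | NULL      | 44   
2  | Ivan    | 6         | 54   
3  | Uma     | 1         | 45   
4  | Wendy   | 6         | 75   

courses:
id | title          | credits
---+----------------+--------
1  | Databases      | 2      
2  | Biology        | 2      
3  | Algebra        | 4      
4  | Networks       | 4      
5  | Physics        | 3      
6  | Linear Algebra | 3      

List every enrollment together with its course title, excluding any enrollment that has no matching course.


INNER JOIN keeps only enrollments rows whose course_id matches an id in courses. Walk through each enrollment:
  - enrollment 1 (Karen): course_id=NULL, no match -> dropped
  - enrollment 2 (Ivan): course_id=6 -> matches Linear Algebra
  - enrollment 3 (Uma): course_id=1 -> matches Databases
  - enrollment 4 (Wendy): course_id=6 -> matches Linear Algebra
So 1 of 4 rows is dropped.

SQL:
SELECT a.student, b.title AS course
FROM enrollments a
INNER JOIN courses b ON a.course_id = b.id

Result:
student | course        
--------+---------------
Ivan    | Linear Algebra
Uma     | Databases     
Wendy   | Linear Algebra


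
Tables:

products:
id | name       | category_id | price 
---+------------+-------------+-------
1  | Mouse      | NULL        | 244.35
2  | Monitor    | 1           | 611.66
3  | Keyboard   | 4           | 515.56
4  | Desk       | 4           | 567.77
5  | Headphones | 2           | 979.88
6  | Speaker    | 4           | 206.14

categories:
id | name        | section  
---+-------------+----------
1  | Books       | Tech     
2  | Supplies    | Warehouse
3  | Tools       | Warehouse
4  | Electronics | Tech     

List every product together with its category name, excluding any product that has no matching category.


INNER JOIN keeps only products rows whose category_id matches an id in categories. Walk through each product:
  - product 1 (Mouse): category_id=NULL, no match -> dropped
  - product 2 (Monitor): category_id=1 -> matches Books
  - product 3 (Keyboard): category_id=4 -> matches Electronics
  - product 4 (Desk): category_id=4 -> matches Electronics
  - product 5 (Headphones): category_id=2 -> matches Supplies
  - product 6 (Speaker): category_id=4 -> matches Electronics
So 1 of 6 rows is dropped.

SQL:
SELECT a.name, b.name AS category
FROM products a
INNER JOIN categories b ON a.category_id = b.id

Result:
name       | category   
-----------+------------
Monitor    | Books      
Keyboard   | Electronics
Desk       | Electronics
Headphones | Supplies   
Speaker    | Electronics


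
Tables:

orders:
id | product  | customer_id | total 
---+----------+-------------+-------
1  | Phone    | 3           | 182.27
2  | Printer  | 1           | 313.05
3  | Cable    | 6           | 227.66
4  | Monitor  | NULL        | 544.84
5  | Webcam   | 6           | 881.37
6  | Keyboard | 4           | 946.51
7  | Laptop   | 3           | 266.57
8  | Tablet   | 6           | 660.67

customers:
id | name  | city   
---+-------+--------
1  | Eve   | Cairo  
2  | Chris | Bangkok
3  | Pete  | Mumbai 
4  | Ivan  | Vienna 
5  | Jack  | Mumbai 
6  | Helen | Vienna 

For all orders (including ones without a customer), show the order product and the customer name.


LEFT JOIN keeps every row from orders (the left table); where customer_id has no match in customers, the customer columns become NULL. Walk through each order:
  - order 1 (Phone): customer_id=3 -> matches Pete
  - order 2 (Printer): customer_id=1 -> matches Eve
  - order 3 (Cable): customer_id=6 -> matches Helen
  - order 4 (Monitor): customer_id=NULL, no match -> kept with NULL
  - order 5 (Webcam): customer_id=6 -> matches Helen
  - order 6 (Keyboard): customer_id=4 -> matches Ivan
  - order 7 (Laptop): customer_id=3 -> matches Pete
  - order 8 (Tablet): customer_id=6 -> matches Helen
All 8 rows appear; 1 has NULL customer.

SQL:
SELECT a.product, b.name AS customer
FROM orders a
LEFT JOIN customers b ON a.customer_id = b.id

Result:
product  | customer
---------+---------
Phone    | Pete    
Printer  | Eve     
Cable    | Helen   
Monitor  | NULL    
Webcam   | Helen   
Keyboard | Ivan    
Laptop   | Pete    
Tablet   | Helen   


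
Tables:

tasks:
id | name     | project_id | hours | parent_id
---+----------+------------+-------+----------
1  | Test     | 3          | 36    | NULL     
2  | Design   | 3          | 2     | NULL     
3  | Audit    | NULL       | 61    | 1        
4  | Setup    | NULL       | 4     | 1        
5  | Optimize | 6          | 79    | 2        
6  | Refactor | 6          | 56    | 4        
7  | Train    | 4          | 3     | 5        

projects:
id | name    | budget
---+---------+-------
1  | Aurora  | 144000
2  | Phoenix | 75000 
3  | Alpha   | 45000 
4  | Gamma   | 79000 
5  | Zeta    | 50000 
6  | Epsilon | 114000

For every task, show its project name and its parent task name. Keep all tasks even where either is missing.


Two LEFT JOINs from the same base table tasks: one to projects via project_id, one to tasks itself via parent_id. Both are LEFT so every task is preserved.
Match against projects:
  - task 1 (Test): project_id=3 -> matches Alpha
  - task 2 (Design): project_id=3 -> matches Alpha
  - task 3 (Audit): project_id=NULL, no match -> kept with NULL
  - task 4 (Setup): project_id=NULL, no match -> kept with NULL
  - task 5 (Optimize): project_id=6 -> matches Epsilon
  - task 6 (Refactor): project_id=6 -> matches Epsilon
  - task 7 (Train): project_id=4 -> matches Gamma
Match against tasks (self):
  - task 1 (Test): parent_id=NULL -> NULL
  - task 2 (Design): parent_id=NULL -> NULL
  - task 3 (Audit): parent_id=1 -> Test
  - task 4 (Setup): parent_id=1 -> Test
  - task 5 (Optimize): parent_id=2 -> Design
  - task 6 (Refactor): parent_id=4 -> Setup
  - task 7 (Train): parent_id=5 -> Optimize

SQL:
SELECT a.name, b.name AS project, c.name AS parent
FROM tasks a
LEFT JOIN projects b ON a.project_id = b.id
LEFT JOIN tasks c ON a.parent_id = c.id

Result:
name     | project | parent  
---------+---------+---------
Test     | Alpha   | NULL    
Design   | Alpha   | NULL    
Audit    | NULL    | Test    
Setup    | NULL    | Test    
Optimize | Epsilon | Design  
Refactor | Epsilon | Setup   
Train    | Gamma   | Optimize


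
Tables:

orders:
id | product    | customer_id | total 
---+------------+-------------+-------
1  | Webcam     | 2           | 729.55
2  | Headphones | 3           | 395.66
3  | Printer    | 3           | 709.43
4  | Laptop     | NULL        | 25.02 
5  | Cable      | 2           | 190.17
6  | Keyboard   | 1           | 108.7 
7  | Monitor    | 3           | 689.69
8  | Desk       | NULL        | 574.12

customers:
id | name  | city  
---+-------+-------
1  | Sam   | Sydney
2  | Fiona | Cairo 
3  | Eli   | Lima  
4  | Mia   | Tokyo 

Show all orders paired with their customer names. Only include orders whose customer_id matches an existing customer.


INNER JOIN keeps only orders rows whose customer_id matches an id in customers. Walk through each order:
  - order 1 (Webcam): customer_id=2 -> matches Fiona
  - order 2 (Headphones): customer_id=3 -> matches Eli
  - order 3 (Printer): customer_id=3 -> matches Eli
  - order 4 (Laptop): customer_id=NULL, no match -> dropped
  - order 5 (Cable): customer_id=2 -> matches Fiona
  - order 6 (Keyboard): customer_id=1 -> matches Sam
  - order 7 (Monitor): customer_id=3 -> matches Eli
  - order 8 (Desk): customer_id=NULL, no match -> dropped
So 2 of 8 rows are dropped.

SQL:
SELECT a.product, b.name AS customer
FROM orders a
INNER JOIN customers b ON a.customer_id = b.id

Result:
product    | customer
-----------+---------
Webcam     | Fiona   
Headphones | Eli     
Printer    | Eli     
Cable      | Fiona   
Keyboard   | Sam     
Monitor    | Eli     


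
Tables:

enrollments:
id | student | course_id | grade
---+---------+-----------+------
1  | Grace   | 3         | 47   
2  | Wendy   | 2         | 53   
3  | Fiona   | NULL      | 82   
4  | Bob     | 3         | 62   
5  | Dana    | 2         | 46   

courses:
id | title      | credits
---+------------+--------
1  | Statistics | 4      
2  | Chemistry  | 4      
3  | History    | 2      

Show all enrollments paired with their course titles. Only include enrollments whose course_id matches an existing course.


INNER JOIN keeps only enrollments rows whose course_id matches an id in courses. Walk through each enrollment:
  - enrollment 1 (Grace): course_id=3 -> matches History
  - enrollment 2 (Wendy): course_id=2 -> matches Chemistry
  - enrollment 3 (Fiona): course_id=NULL, no match -> dropped
  - enrollment 4 (Bob): course_id=3 -> matches History
  - enrollment 5 (Dana): course_id=2 -> matches Chemistry
So 1 of 5 rows is dropped.

SQL:
SELECT a.student, b.title AS course
FROM enrollments a
INNER JOIN courses b ON a.course_id = b.id

Result:
student | course   
--------+----------
Grace   | History  
Wendy   | Chemistry
Bob     | History  
Dana    | Chemistry


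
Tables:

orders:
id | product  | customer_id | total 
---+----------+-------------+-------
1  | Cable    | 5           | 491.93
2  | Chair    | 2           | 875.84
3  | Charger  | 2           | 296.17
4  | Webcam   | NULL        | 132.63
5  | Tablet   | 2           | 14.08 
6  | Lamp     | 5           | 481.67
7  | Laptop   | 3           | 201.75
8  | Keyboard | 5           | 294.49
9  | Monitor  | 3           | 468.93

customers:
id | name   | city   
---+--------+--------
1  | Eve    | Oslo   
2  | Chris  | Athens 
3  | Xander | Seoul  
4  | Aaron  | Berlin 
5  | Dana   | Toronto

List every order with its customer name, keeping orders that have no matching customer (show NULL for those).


LEFT JOIN keeps every row from orders (the left table); where customer_id has no match in customers, the customer columns become NULL. Walk through each order:
  - order 1 (Cable): customer_id=5 -> matches Dana
  - order 2 (Chair): customer_id=2 -> matches Chris
  - order 3 (Charger): customer_id=2 -> matches Chris
  - order 4 (Webcam): customer_id=NULL, no match -> kept with NULL
  - order 5 (Tablet): customer_id=2 -> matches Chris
  - order 6 (Lamp): customer_id=5 -> matches Dana
  - order 7 (Laptop): customer_id=3 -> matches Xander
  - order 8 (Keyboard): customer_id=5 -> matches Dana
  - order 9 (Monitor): customer_id=3 -> matches Xander
All 9 rows appear; 1 has NULL customer.

SQL:
SELECT a.product, b.name AS customer
FROM orders a
LEFT JOIN customers b ON a.customer_id = b.id

Result:
product  | customer
---------+---------
Cable    | Dana    
Chair    | Chris   
Charger  | Chris   
Webcam   | NULL    
Tablet   | Chris   
Lamp     | Dana    
Laptop   | Xander  
Keyboard | Dana    
Monitor  | Xander  


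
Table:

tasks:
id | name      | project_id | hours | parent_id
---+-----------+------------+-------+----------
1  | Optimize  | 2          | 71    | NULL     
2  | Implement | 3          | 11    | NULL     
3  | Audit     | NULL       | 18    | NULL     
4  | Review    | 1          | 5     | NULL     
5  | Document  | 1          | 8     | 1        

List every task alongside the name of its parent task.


This is a self-join: tasks is joined to a second copy of itself, matching each row's parent_id to another row's id. Use LEFT JOIN so rows with parent_id=NULL are kept.
  - task 1 (Optimize): parent_id=NULL -> NULL
  - task 2 (Implement): parent_id=NULL -> NULL
  - task 3 (Audit): parent_id=NULL -> NULL
  - task 4 (Review): parent_id=NULL -> NULL
  - task 5 (Document): parent_id=1 -> Optimize

SQL:
SELECT a.name AS item, b.name AS parent
FROM tasks a
LEFT JOIN tasks b ON a.parent_id = b.id

Result:
item      | parent  
----------+---------
Optimize  | NULL    
Implement | NULL    
Audit     | NULL    
Review    | NULL    
Document  | Optimize


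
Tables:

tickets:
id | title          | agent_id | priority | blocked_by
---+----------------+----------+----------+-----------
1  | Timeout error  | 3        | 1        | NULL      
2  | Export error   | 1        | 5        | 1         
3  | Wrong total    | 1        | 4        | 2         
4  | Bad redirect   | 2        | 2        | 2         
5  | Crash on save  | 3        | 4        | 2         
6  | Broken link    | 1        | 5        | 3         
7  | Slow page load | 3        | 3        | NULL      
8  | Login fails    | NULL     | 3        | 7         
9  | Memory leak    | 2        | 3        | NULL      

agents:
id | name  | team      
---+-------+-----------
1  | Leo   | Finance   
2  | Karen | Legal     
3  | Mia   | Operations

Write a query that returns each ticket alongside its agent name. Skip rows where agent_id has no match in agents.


INNER JOIN keeps only tickets rows whose agent_id matches an id in agents. Walk through each ticket:
  - ticket 1 (Timeout error): agent_id=3 -> matches Mia
  - ticket 2 (Export error): agent_id=1 -> matches Leo
  - ticket 3 (Wrong total): agent_id=1 -> matches Leo
  - ticket 4 (Bad redirect): agent_id=2 -> matches Karen
  - ticket 5 (Crash on save): agent_id=3 -> matches Mia
  - ticket 6 (Broken link): agent_id=1 -> matches Leo
  - ticket 7 (Slow page load): agent_id=3 -> matches Mia
  - ticket 8 (Login fails): agent_id=NULL, no match -> dropped
  - ticket 9 (Memory leak): agent_id=2 -> matches Karen
So 1 of 9 rows is dropped.

SQL:
SELECT a.title, b.name AS agent
FROM tickets a
INNER JOIN agents b ON a.agent_id = b.id

Result:
title          | agent
---------------+------
Timeout error  | Mia  
Export error   | Leo  
Wrong total    | Leo  
Bad redirect   | Karen
Crash on save  | Mia  
Broken link    | Leo  
Slow page load | Mia  
Memory leak    | Karen


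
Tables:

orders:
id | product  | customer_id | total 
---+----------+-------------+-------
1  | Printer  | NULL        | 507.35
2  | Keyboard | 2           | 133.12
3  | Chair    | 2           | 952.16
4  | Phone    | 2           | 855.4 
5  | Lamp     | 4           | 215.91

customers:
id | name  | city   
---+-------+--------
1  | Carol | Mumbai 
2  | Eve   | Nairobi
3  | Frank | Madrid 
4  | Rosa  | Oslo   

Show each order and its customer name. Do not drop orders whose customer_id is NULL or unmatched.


LEFT JOIN keeps every row from orders (the left table); where customer_id has no match in customers, the customer columns become NULL. Walk through each order:
  - order 1 (Printer): customer_id=NULL, no match -> kept with NULL
  - order 2 (Keyboard): customer_id=2 -> matches Eve
  - order 3 (Chair): customer_id=2 -> matches Eve
  - order 4 (Phone): customer_id=2 -> matches Eve
  - order 5 (Lamp): customer_id=4 -> matches Rosa
All 5 rows appear; 1 has NULL customer.

SQL:
SELECT a.product, b.name AS customer
FROM orders a
LEFT JOIN customers b ON a.customer_id = b.id

Result:
product  | customer
---------+---------
Printer  | NULL    
Keyboard | Eve     
Chair    | Eve     
Phone    | Eve     
Lamp     | Rosa    


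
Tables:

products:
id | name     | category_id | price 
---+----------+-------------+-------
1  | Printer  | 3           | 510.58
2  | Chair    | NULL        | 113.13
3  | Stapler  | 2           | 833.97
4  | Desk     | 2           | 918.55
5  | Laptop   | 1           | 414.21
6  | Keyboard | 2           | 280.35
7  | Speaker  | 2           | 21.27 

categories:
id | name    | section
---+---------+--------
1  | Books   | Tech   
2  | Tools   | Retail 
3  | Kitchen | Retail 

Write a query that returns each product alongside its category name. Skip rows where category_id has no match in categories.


INNER JOIN keeps only products rows whose category_id matches an id in categories. Walk through each product:
  - product 1 (Printer): category_id=3 -> matches Kitchen
  - product 2 (Chair): category_id=NULL, no match -> dropped
  - product 3 (Stapler): category_id=2 -> matches Tools
  - product 4 (Desk): category_id=2 -> matches Tools
  - product 5 (Laptop): category_id=1 -> matches Books
  - product 6 (Keyboard): category_id=2 -> matches Tools
  - product 7 (Speaker): category_id=2 -> matches Tools
So 1 of 7 rows is dropped.

SQL:
SELECT a.name, b.name AS category
FROM products a
INNER JOIN categories b ON a.category_id = b.id

Result:
name     | category
---------+---------
Printer  | Kitchen 
Stapler  | Tools   
Desk     | Tools   
Laptop   | Books   
Keyboard | Tools   
Speaker  | Tools   


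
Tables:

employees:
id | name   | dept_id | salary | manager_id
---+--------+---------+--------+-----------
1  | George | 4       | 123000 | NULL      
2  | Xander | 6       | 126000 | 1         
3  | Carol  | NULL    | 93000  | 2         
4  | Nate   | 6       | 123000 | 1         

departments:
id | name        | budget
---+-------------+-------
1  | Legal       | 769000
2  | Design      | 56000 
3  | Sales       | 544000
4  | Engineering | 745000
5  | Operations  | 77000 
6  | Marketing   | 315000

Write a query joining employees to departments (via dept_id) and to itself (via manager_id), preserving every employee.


Two LEFT JOINs from the same base table employees: one to departments via dept_id, one to employees itself via manager_id. Both are LEFT so every employee is preserved.
Match against departments:
  - employee 1 (George): dept_id=4 -> matches Engineering
  - employee 2 (Xander): dept_id=6 -> matches Marketing
  - employee 3 (Carol): dept_id=NULL, no match -> kept with NULL
  - employee 4 (Nate): dept_id=6 -> matches Marketing
Match against employees (self):
  - employee 1 (George): manager_id=NULL -> NULL
  - employee 2 (Xander): manager_id=1 -> George
  - employee 3 (Carol): manager_id=2 -> Xander
  - employee 4 (Nate): manager_id=1 -> George

SQL:
SELECT a.name, b.name AS department, c.name AS manager
FROM employees a
LEFT JOIN departments b ON a.dept_id = b.id
LEFT JOIN employees c ON a.manager_id = c.id

Result:
name   | department  | manager
-------+-------------+--------
George | Engineering | NULL   
Xander | Marketing   | George 
Carol  | NULL        | Xander 
Nate   | Marketing   | George 


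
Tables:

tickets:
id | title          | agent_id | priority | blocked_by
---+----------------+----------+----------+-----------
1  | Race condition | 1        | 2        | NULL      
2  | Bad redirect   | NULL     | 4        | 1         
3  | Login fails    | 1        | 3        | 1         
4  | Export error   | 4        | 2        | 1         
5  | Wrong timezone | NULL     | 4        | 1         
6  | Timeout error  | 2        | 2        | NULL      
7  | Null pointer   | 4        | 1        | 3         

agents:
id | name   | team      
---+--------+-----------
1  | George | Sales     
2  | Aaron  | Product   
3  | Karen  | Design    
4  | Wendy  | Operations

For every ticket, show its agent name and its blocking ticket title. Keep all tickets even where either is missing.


Two LEFT JOINs from the same base table tickets: one to agents via agent_id, one to tickets itself via blocked_by. Both are LEFT so every ticket is preserved.
Match against agents:
  - ticket 1 (Race condition): agent_id=1 -> matches George
  - ticket 2 (Bad redirect): agent_id=NULL, no match -> kept with NULL
  - ticket 3 (Login fails): agent_id=1 -> matches George
  - ticket 4 (Export error): agent_id=4 -> matches Wendy
  - ticket 5 (Wrong timezone): agent_id=NULL, no match -> kept with NULL
  - ticket 6 (Timeout error): agent_id=2 -> matches Aaron
  - ticket 7 (Null pointer): agent_id=4 -> matches Wendy
Match against tickets (self):
  - ticket 1 (Race condition): blocked_by=NULL -> NULL
  - ticket 2 (Bad redirect): blocked_by=1 -> Race condition
  - ticket 3 (Login fails): blocked_by=1 -> Race condition
  - ticket 4 (Export error): blocked_by=1 -> Race condition
  - ticket 5 (Wrong timezone): blocked_by=1 -> Race condition
  - ticket 6 (Timeout error): blocked_by=NULL -> NULL
  - ticket 7 (Null pointer): blocked_by=3 -> Login fails

SQL:
SELECT a.title, b.name AS agent, c.title AS blocked_by
FROM tickets a
LEFT JOIN agents b ON a.agent_id = b.id
LEFT JOIN tickets c ON a.blocked_by = c.id

Result:
title          | agent  | blocked_by    
---------------+--------+---------------
Race condition | George | NULL          
Bad redirect   | NULL   | Race condition
Login fails    | George | Race condition
Export error   | Wendy  | Race condition
Wrong timezone | NULL   | Race condition
Timeout error  | Aaron  | NULL          
Null pointer   | Wendy  | Login fails   
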